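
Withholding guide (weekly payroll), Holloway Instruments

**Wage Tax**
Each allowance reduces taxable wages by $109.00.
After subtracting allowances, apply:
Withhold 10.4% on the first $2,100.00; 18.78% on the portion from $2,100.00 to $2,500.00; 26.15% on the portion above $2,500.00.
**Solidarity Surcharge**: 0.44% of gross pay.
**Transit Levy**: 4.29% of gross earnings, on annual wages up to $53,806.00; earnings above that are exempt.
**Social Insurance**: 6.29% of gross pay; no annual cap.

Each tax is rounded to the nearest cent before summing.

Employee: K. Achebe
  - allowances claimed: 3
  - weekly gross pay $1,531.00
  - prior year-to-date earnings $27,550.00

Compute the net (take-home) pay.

$1,237.06

Wage Tax: taxable = $1,531.00 − 3×$109.00 = $1,204.00
  10.4% × $1,204.00 = $125.22
Solidarity Surcharge: 0.44% × $1,531.00 = $6.74
Transit Levy: 4.29% × $1,531.00 = $65.68
Social Insurance: 6.29% × $1,531.00 = $96.30
Total withheld: $125.22 + $6.74 + $65.68 + $96.30 = $293.94
Net pay: $1,531.00 − $293.94 = $1,237.06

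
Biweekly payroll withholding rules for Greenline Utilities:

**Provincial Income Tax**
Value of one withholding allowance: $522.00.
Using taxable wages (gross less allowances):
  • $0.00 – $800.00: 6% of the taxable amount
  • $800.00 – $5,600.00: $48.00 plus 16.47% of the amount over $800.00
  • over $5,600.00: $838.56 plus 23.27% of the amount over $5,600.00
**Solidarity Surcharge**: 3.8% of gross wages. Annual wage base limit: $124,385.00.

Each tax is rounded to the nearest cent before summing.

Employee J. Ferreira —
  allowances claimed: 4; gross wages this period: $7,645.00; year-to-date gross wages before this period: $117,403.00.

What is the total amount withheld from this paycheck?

Provincial Income Tax: taxable = $7,645.00 − 4×$522.00 = $5,557.00
  $48.00 + 16.47% × ($5,557.00 − $800.00) = $48.00 + 16.47% × $4,757.00 = $831.48
Solidarity Surcharge: cap $124,385.00 − YTD $117,403.00 = $6,982.00 subject; 3.8% × $6,982.00 = $265.32
Total: $831.48 + $265.32 = $1,096.80

$1,096.80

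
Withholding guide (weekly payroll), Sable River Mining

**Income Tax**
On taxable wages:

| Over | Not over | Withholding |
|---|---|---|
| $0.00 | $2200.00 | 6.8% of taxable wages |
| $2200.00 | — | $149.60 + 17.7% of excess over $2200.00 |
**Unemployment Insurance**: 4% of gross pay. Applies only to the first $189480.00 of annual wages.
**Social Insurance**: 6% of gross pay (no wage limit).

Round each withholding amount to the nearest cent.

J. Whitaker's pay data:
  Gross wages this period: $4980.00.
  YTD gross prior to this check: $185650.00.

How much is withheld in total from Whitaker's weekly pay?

Income Tax: taxable = $4980.00
  $149.60 + 17.7% × ($4980.00 − $2200.00) = $149.60 + 17.7% × $2780.00 = $641.66
Unemployment Insurance: cap $189480.00 − YTD $185650.00 = $3830.00 subject; 4% × $3830.00 = $153.20
Social Insurance: 6% × $4980.00 = $298.80
Total: $641.66 + $153.20 + $298.80 = $1093.66

$1093.66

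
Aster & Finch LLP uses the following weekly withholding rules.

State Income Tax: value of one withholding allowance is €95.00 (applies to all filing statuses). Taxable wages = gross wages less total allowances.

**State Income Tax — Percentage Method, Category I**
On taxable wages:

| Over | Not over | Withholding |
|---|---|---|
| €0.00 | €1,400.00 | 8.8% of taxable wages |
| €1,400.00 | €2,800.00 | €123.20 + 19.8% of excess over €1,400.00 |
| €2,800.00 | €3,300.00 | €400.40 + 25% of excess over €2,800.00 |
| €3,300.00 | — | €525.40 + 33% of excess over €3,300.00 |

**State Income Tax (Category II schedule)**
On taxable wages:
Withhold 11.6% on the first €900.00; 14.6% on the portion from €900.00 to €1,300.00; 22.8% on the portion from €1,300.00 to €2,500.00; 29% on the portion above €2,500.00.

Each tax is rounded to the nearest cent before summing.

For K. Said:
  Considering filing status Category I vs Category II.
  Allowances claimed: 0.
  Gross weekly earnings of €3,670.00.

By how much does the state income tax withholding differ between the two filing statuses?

State Income Tax (Category I): taxable = €3,670.00
  €525.40 + 33% × (€3,670.00 − €3,300.00) = €525.40 + 33% × €370.00 = €647.50
State Income Tax (Category II): taxable = €3,670.00
  €436.40 + 29% × (€3,670.00 − €2,500.00) = €436.40 + 29% × €1,170.00 = €775.70
Difference: |€647.50 − €775.70| = €128.20 (higher under Category II)

€128.20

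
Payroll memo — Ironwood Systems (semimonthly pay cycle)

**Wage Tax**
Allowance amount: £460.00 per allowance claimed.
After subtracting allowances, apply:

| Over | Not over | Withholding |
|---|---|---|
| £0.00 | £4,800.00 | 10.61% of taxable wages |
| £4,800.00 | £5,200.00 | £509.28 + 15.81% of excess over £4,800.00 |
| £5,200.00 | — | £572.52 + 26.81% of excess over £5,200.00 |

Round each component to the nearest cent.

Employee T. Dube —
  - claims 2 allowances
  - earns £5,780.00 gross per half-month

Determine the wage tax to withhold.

£518.77

Wage Tax: taxable = £5,780.00 − 2×£460.00 = £4,860.00
  £509.28 + 15.81% × (£4,860.00 − £4,800.00) = £509.28 + 15.81% × £60.00 = £518.77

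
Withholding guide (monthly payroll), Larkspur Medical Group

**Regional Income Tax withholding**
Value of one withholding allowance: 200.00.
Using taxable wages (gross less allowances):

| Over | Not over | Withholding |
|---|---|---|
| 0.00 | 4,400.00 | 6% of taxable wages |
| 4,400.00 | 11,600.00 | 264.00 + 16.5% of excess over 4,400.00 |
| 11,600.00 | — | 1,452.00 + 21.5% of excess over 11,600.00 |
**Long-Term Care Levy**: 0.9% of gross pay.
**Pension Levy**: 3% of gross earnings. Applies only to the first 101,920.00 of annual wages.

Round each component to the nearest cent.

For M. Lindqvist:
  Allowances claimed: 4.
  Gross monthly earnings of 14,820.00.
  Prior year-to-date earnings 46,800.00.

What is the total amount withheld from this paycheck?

Regional Income Tax: taxable = 14,820.00 − 4×200.00 = 14,020.00
  1,452.00 + 21.5% × (14,020.00 − 11,600.00) = 1,452.00 + 21.5% × 2,420.00 = 1,972.30
Long-Term Care Levy: 0.9% × 14,820.00 = 133.38
Pension Levy: 3% × 14,820.00 = 444.60
Total: 1,972.30 + 133.38 + 444.60 = 2,550.28

2,550.28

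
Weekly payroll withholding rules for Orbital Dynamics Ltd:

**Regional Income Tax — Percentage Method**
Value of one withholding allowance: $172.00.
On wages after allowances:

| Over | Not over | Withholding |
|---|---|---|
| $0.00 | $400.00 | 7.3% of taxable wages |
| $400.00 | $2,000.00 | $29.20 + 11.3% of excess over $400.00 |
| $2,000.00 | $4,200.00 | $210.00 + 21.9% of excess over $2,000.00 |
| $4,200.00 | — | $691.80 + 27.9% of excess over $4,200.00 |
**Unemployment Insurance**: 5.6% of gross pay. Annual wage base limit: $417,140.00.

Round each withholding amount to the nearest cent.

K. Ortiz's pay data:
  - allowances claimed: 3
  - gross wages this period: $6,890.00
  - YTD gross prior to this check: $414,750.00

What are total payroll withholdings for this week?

Regional Income Tax: taxable = $6,890.00 − 3×$172.00 = $6,374.00
  $691.80 + 27.9% × ($6,374.00 − $4,200.00) = $691.80 + 27.9% × $2,174.00 = $1,298.35
Unemployment Insurance: cap $417,140.00 − YTD $414,750.00 = $2,390.00 subject; 5.6% × $2,390.00 = $133.84
Total: $1,298.35 + $133.84 = $1,432.19

$1,432.19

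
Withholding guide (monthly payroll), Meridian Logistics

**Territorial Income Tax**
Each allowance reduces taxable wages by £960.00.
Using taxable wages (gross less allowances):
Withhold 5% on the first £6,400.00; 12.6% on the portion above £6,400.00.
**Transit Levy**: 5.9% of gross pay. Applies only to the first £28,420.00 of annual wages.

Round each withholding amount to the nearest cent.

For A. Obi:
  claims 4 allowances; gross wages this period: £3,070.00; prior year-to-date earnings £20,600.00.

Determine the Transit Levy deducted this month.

Transit Levy: 5.9% × £3,070.00 = £181.13

£181.13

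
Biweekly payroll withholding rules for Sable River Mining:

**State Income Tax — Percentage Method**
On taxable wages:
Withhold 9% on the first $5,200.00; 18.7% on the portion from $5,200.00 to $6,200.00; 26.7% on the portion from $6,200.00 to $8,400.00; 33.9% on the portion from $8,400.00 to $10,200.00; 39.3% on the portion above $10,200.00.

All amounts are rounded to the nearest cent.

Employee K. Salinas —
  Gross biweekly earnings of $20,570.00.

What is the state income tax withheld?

State Income Tax: taxable = $20,570.00
  $1,852.60 + 39.3% × ($20,570.00 − $10,200.00) = $1,852.60 + 39.3% × $10,370.00 = $5,928.01

$5,928.01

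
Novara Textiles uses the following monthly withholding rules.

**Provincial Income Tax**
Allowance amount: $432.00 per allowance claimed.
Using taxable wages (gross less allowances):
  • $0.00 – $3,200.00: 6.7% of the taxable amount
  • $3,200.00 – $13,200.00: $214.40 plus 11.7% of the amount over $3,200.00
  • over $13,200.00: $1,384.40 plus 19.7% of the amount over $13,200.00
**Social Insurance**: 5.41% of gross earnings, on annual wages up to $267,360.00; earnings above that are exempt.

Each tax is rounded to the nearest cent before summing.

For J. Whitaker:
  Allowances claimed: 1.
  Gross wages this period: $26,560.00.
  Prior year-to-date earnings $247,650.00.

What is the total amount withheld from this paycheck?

Provincial Income Tax: taxable = $26,560.00 − 1×$432.00 = $26,128.00
  $1,384.40 + 19.7% × ($26,128.00 − $13,200.00) = $1,384.40 + 19.7% × $12,928.00 = $3,931.22
Social Insurance: cap $267,360.00 − YTD $247,650.00 = $19,710.00 subject; 5.41% × $19,710.00 = $1,066.31
Total: $3,931.22 + $1,066.31 = $4,997.53

$4,997.53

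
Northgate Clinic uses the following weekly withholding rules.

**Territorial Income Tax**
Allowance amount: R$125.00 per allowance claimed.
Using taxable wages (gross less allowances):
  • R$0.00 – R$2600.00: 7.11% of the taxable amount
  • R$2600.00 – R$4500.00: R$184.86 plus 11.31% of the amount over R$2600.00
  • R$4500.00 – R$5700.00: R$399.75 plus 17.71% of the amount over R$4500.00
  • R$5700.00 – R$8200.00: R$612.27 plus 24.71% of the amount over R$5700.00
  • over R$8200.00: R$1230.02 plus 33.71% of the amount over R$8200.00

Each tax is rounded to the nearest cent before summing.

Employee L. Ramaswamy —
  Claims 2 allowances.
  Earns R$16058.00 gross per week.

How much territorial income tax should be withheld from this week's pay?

Territorial Income Tax: taxable = R$16058.00 − 2×R$125.00 = R$15808.00
  R$1230.02 + 33.71% × (R$15808.00 − R$8200.00) = R$1230.02 + 33.71% × R$7608.00 = R$3794.68

R$3794.68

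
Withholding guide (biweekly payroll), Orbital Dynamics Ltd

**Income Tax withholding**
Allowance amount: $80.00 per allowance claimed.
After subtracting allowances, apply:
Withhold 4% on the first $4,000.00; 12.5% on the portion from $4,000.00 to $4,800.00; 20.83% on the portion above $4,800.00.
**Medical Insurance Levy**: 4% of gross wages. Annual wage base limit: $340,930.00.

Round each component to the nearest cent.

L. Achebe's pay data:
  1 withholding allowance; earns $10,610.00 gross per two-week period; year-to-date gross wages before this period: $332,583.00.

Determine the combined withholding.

$1,787.44

Income Tax: taxable = $10,610.00 − 1×$80.00 = $10,530.00
  $260.00 + 20.83% × ($10,530.00 − $4,800.00) = $260.00 + 20.83% × $5,730.00 = $1,453.56
Medical Insurance Levy: cap $340,930.00 − YTD $332,583.00 = $8,347.00 subject; 4% × $8,347.00 = $333.88
Total: $1,453.56 + $333.88 = $1,787.44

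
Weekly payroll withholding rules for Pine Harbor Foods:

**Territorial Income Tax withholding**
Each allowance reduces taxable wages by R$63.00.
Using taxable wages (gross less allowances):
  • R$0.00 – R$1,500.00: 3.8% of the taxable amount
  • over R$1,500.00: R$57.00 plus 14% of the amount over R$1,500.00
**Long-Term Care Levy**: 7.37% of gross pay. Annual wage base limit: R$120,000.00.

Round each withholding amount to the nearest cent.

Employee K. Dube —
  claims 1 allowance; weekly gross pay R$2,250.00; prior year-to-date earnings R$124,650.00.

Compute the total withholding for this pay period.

Territorial Income Tax: taxable = R$2,250.00 − 1×R$63.00 = R$2,187.00
  R$57.00 + 14% × (R$2,187.00 − R$1,500.00) = R$57.00 + 14% × R$687.00 = R$153.18
Long-Term Care Levy: YTD R$124,650.00 ≥ cap R$120,000.00 → R$0.00
Total: R$153.18 + R$0.00 = R$153.18

R$153.18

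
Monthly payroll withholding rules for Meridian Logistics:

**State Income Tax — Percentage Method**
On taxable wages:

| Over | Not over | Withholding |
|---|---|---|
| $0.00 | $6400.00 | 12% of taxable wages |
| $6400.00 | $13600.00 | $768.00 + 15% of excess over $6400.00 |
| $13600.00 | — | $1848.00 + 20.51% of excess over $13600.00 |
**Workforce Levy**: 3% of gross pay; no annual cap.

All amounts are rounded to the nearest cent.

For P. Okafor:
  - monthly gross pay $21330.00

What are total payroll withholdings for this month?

State Income Tax: taxable = $21330.00
  $1848.00 + 20.51% × ($21330.00 − $13600.00) = $1848.00 + 20.51% × $7730.00 = $3433.42
Workforce Levy: 3% × $21330.00 = $639.90
Total: $3433.42 + $639.90 = $4073.32

$4073.32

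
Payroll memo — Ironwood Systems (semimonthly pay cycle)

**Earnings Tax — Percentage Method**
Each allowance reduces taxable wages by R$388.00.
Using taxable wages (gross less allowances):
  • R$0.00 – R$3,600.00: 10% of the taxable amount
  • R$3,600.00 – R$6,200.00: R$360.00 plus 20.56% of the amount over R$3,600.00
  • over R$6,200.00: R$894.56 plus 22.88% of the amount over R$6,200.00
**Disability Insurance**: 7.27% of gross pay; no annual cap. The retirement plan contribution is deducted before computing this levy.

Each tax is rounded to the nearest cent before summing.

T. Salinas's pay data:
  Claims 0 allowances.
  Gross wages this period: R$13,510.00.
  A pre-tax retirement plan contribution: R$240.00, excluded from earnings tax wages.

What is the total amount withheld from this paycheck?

Earnings Tax: taxable = R$13,510.00 − R$240.00 = R$13,270.00
  R$894.56 + 22.88% × (R$13,270.00 − R$6,200.00) = R$894.56 + 22.88% × R$7,070.00 = R$2,512.18
Disability Insurance: 7.27% × R$13,270.00 = R$964.73
Total: R$2,512.18 + R$964.73 = R$3,476.91

R$3,476.91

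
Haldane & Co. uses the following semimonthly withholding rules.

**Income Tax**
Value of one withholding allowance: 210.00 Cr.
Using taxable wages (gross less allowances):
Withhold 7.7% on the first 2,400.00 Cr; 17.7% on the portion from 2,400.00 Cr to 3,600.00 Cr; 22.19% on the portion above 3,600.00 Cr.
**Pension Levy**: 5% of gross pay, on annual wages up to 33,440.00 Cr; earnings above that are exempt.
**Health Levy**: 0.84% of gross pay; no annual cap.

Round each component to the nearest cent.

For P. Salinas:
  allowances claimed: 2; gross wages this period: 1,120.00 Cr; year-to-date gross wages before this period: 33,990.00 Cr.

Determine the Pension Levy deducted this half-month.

0.00 Cr

Pension Levy: YTD 33,990.00 Cr ≥ cap 33,440.00 Cr → 0.00 Cr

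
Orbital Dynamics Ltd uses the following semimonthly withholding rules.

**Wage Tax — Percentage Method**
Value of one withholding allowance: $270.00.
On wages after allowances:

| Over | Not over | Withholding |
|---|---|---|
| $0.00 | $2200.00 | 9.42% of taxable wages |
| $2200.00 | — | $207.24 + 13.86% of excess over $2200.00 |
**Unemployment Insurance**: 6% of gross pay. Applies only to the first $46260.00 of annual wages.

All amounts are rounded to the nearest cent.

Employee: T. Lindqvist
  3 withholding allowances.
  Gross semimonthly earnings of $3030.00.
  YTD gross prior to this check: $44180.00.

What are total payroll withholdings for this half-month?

Wage Tax: taxable = $3030.00 − 3×$270.00 = $2220.00
  $207.24 + 13.86% × ($2220.00 − $2200.00) = $207.24 + 13.86% × $20.00 = $210.01
Unemployment Insurance: cap $46260.00 − YTD $44180.00 = $2080.00 subject; 6% × $2080.00 = $124.80
Total: $210.01 + $124.80 = $334.81

$334.81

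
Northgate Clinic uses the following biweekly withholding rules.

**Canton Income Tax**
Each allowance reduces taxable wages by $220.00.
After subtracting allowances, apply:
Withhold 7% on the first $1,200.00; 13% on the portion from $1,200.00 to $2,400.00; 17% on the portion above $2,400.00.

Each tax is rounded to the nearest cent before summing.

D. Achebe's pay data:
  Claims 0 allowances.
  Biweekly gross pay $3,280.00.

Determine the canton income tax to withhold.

$389.60

Canton Income Tax: taxable = $3,280.00
  $240.00 + 17% × ($3,280.00 − $2,400.00) = $240.00 + 17% × $880.00 = $389.60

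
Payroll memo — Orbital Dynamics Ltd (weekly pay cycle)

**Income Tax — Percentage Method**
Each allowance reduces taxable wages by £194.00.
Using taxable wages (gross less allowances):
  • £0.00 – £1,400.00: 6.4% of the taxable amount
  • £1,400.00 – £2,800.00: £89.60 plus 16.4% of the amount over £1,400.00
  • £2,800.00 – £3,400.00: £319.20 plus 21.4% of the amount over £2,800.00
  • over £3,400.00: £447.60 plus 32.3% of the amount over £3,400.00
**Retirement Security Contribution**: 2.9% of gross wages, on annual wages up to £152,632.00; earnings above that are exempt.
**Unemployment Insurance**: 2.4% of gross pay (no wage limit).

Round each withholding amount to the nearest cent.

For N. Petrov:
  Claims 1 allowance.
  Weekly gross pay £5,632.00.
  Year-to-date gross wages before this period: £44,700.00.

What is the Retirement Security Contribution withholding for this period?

Retirement Security Contribution: 2.9% × £5,632.00 = £163.33

£163.33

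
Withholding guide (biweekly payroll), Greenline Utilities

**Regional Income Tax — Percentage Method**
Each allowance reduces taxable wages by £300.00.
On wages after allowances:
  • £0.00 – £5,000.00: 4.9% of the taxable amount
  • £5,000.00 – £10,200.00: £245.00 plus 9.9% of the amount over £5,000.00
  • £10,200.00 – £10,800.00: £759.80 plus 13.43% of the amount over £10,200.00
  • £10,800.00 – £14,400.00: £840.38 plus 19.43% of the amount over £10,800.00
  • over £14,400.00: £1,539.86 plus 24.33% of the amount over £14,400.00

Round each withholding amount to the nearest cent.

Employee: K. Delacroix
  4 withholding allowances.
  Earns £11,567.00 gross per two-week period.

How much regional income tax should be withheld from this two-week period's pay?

£782.23

Regional Income Tax: taxable = £11,567.00 − 4×£300.00 = £10,367.00
  £759.80 + 13.43% × (£10,367.00 − £10,200.00) = £759.80 + 13.43% × £167.00 = £782.23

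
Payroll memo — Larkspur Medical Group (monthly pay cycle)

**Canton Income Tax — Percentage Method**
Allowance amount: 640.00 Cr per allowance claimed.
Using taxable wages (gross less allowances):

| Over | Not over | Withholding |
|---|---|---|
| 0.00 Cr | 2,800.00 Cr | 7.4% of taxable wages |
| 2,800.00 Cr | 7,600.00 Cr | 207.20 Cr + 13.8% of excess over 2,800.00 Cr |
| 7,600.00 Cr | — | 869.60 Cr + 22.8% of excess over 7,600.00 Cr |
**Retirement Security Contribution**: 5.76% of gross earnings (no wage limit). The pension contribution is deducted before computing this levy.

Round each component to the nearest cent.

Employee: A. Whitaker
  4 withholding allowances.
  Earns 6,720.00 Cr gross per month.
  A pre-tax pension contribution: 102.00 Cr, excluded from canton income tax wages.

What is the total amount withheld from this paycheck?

762.00 Cr

Canton Income Tax: taxable = 6,720.00 Cr − 102.00 Cr − 4×640.00 Cr = 4,058.00 Cr
  207.20 Cr + 13.8% × (4,058.00 Cr − 2,800.00 Cr) = 207.20 Cr + 13.8% × 1,258.00 Cr = 380.80 Cr
Retirement Security Contribution: 5.76% × 6,618.00 Cr = 381.20 Cr
Total: 380.80 Cr + 381.20 Cr = 762.00 Cr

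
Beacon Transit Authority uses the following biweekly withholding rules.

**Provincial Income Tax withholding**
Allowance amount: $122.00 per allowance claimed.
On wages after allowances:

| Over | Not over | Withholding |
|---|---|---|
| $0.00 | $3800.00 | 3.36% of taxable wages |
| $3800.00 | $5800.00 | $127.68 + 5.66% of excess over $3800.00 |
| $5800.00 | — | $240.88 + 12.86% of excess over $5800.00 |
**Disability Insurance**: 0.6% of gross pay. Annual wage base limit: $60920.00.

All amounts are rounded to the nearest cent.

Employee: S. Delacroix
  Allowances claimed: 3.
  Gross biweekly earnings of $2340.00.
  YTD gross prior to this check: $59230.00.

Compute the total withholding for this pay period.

Provincial Income Tax: taxable = $2340.00 − 3×$122.00 = $1974.00
  3.36% × $1974.00 = $66.33
Disability Insurance: cap $60920.00 − YTD $59230.00 = $1690.00 subject; 0.6% × $1690.00 = $10.14
Total: $66.33 + $10.14 = $76.47

$76.47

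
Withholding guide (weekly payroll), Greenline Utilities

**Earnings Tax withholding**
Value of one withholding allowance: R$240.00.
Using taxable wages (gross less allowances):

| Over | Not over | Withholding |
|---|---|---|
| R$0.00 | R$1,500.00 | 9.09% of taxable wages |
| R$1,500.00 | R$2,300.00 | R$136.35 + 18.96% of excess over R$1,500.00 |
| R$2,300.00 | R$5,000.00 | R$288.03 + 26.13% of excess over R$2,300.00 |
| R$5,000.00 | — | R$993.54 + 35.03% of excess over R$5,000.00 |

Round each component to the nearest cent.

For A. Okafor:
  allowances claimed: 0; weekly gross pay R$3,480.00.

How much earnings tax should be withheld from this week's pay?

R$596.36

Earnings Tax: taxable = R$3,480.00
  R$288.03 + 26.13% × (R$3,480.00 − R$2,300.00) = R$288.03 + 26.13% × R$1,180.00 = R$596.36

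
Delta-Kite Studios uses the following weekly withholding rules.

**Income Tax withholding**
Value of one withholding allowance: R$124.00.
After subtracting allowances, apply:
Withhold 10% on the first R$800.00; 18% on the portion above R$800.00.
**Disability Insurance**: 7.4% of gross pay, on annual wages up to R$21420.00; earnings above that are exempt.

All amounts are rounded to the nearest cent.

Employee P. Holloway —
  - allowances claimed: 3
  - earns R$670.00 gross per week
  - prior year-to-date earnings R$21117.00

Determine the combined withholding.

R$52.22

Income Tax: taxable = R$670.00 − 3×R$124.00 = R$298.00
  10% × R$298.00 = R$29.80
Disability Insurance: cap R$21420.00 − YTD R$21117.00 = R$303.00 subject; 7.4% × R$303.00 = R$22.42
Total: R$29.80 + R$22.42 = R$52.22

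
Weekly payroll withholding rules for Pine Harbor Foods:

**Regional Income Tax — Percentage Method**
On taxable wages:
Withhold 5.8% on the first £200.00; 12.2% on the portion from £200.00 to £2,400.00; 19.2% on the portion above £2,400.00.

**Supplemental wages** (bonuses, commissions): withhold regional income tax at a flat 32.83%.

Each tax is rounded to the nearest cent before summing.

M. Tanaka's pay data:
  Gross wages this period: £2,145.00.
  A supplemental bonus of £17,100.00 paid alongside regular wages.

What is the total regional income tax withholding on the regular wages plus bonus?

Regional Income Tax: taxable = £2,145.00
  £11.60 + 12.2% × (£2,145.00 − £200.00) = £11.60 + 12.2% × £1,945.00 = £248.89
Supplemental (32.83% flat on bonus): 32.83% × £17,100.00 = £5,613.93
Total regional income tax: £248.89 + £5,613.93 = £5,862.82

£5,862.82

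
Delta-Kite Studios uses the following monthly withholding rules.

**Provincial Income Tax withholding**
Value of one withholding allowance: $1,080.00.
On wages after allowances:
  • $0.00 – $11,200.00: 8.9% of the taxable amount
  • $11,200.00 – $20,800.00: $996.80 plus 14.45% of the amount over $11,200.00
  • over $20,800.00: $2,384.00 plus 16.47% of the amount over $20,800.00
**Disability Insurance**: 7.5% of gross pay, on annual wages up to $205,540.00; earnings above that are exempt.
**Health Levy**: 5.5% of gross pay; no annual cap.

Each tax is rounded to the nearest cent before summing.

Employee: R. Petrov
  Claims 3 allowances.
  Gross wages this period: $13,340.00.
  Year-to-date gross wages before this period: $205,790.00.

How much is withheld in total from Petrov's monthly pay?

Provincial Income Tax: taxable = $13,340.00 − 3×$1,080.00 = $10,100.00
  8.9% × $10,100.00 = $898.90
Disability Insurance: YTD $205,790.00 ≥ cap $205,540.00 → $0.00
Health Levy: 5.5% × $13,340.00 = $733.70
Total: $898.90 + $0.00 + $733.70 = $1,632.60

$1,632.60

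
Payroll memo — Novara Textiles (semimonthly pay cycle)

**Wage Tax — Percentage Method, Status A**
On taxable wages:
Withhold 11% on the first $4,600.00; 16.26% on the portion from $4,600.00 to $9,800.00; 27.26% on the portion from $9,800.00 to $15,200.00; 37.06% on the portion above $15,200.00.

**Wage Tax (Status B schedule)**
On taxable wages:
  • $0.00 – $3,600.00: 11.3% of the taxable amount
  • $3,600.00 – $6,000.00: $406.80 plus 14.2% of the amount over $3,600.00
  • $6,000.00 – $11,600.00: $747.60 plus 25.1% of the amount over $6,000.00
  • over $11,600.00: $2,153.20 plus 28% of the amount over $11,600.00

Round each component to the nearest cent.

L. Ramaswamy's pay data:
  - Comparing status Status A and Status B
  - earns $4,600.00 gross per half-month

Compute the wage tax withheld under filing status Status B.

Wage Tax (Status B): taxable = $4,600.00
  $406.80 + 14.2% × ($4,600.00 − $3,600.00) = $406.80 + 14.2% × $1,000.00 = $548.80

$548.80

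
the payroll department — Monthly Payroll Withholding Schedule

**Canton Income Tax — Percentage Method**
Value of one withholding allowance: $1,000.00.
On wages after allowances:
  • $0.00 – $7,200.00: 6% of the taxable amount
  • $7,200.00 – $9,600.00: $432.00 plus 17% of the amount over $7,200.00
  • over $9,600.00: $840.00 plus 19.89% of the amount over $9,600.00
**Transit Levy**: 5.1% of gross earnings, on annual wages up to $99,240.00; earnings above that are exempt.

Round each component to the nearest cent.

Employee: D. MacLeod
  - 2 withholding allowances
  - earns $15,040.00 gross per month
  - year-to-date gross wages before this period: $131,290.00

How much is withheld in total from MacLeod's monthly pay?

$1,524.22

Canton Income Tax: taxable = $15,040.00 − 2×$1,000.00 = $13,040.00
  $840.00 + 19.89% × ($13,040.00 − $9,600.00) = $840.00 + 19.89% × $3,440.00 = $1,524.22
Transit Levy: YTD $131,290.00 ≥ cap $99,240.00 → $0.00
Total: $1,524.22 + $0.00 = $1,524.22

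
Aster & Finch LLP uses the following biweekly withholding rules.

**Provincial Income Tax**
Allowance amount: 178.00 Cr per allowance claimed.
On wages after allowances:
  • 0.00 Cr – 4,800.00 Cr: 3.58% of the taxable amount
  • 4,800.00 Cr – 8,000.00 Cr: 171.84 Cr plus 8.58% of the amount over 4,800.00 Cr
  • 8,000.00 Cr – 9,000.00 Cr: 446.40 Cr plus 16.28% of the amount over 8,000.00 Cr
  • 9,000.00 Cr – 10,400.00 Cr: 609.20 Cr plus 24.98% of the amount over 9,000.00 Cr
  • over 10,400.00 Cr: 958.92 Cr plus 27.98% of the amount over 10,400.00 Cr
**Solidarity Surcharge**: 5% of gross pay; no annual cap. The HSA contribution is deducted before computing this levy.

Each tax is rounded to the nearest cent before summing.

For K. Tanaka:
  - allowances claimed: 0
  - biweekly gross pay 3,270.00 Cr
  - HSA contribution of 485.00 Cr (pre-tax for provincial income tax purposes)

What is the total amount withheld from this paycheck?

Provincial Income Tax: taxable = 3,270.00 Cr − 485.00 Cr = 2,785.00 Cr
  3.58% × 2,785.00 Cr = 99.70 Cr
Solidarity Surcharge: 5% × 2,785.00 Cr = 139.25 Cr
Total: 99.70 Cr + 139.25 Cr = 238.95 Cr

238.95 Cr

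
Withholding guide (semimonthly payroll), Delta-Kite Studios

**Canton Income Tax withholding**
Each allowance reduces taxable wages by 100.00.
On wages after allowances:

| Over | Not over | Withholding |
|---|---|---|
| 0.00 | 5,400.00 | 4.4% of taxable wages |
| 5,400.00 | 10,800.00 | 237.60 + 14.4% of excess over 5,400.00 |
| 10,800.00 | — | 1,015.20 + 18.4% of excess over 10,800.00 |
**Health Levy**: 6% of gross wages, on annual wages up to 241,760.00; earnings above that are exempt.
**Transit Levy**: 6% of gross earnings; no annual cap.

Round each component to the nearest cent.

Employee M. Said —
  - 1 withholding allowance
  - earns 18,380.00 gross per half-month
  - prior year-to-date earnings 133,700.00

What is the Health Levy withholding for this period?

Health Levy: 6% × 18,380.00 = 1,102.80

1,102.80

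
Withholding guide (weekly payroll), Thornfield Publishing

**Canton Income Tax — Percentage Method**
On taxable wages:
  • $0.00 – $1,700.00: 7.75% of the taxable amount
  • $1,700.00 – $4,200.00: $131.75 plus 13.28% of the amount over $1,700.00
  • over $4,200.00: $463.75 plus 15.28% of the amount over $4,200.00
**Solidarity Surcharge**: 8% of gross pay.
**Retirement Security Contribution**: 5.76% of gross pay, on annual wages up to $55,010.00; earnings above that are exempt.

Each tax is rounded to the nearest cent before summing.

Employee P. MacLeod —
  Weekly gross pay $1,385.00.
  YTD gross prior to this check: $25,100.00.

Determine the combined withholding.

Canton Income Tax: taxable = $1,385.00
  7.75% × $1,385.00 = $107.34
Solidarity Surcharge: 8% × $1,385.00 = $110.80
Retirement Security Contribution: 5.76% × $1,385.00 = $79.78
Total: $107.34 + $110.80 + $79.78 = $297.92

$297.92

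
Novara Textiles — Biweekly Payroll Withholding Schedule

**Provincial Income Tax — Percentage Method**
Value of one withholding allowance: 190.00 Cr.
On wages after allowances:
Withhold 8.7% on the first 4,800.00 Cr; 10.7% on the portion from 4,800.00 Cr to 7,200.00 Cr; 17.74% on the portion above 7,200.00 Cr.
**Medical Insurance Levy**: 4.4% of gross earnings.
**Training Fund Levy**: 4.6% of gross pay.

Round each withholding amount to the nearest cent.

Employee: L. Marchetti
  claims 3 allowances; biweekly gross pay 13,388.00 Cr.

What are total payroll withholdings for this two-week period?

Provincial Income Tax: taxable = 13,388.00 Cr − 3×190.00 Cr = 12,818.00 Cr
  674.40 Cr + 17.74% × (12,818.00 Cr − 7,200.00 Cr) = 674.40 Cr + 17.74% × 5,618.00 Cr = 1,671.03 Cr
Medical Insurance Levy: 4.4% × 13,388.00 Cr = 589.07 Cr
Training Fund Levy: 4.6% × 13,388.00 Cr = 615.85 Cr
Total: 1,671.03 Cr + 589.07 Cr + 615.85 Cr = 2,875.95 Cr

2,875.95 Cr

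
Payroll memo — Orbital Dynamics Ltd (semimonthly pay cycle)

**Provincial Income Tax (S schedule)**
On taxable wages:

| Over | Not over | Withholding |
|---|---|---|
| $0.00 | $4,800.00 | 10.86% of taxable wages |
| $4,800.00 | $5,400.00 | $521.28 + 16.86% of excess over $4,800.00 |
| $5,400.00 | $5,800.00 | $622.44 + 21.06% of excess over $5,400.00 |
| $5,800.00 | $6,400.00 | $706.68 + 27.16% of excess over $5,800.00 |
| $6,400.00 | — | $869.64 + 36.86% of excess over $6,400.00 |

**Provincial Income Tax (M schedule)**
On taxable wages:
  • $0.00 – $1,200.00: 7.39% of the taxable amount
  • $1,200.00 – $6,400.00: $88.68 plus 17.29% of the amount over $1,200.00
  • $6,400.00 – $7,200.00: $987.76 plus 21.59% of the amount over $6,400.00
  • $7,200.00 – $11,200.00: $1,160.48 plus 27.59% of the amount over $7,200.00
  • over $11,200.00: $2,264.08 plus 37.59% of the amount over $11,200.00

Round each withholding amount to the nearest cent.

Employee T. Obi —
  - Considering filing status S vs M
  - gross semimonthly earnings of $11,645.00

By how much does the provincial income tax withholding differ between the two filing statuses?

$371.59

Provincial Income Tax (S): taxable = $11,645.00
  $869.64 + 36.86% × ($11,645.00 − $6,400.00) = $869.64 + 36.86% × $5,245.00 = $2,802.95
Provincial Income Tax (M): taxable = $11,645.00
  $2,264.08 + 37.59% × ($11,645.00 − $11,200.00) = $2,264.08 + 37.59% × $445.00 = $2,431.36
Difference: |$2,802.95 − $2,431.36| = $371.59 (higher under S)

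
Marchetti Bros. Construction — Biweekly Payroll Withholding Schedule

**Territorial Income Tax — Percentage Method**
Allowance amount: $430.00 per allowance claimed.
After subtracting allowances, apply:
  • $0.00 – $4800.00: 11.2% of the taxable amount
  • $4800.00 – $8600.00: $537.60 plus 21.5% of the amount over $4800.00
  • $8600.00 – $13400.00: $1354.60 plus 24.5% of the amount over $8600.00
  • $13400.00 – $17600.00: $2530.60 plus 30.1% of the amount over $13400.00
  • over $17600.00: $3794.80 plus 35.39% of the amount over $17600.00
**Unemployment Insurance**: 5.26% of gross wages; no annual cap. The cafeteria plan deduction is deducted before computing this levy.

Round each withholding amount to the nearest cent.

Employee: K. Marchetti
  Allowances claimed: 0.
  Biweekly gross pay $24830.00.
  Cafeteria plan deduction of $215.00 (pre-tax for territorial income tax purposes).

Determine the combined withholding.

Territorial Income Tax: taxable = $24830.00 − $215.00 = $24615.00
  $3794.80 + 35.39% × ($24615.00 − $17600.00) = $3794.80 + 35.39% × $7015.00 = $6277.41
Unemployment Insurance: 5.26% × $24615.00 = $1294.75
Total: $6277.41 + $1294.75 = $7572.16

$7572.16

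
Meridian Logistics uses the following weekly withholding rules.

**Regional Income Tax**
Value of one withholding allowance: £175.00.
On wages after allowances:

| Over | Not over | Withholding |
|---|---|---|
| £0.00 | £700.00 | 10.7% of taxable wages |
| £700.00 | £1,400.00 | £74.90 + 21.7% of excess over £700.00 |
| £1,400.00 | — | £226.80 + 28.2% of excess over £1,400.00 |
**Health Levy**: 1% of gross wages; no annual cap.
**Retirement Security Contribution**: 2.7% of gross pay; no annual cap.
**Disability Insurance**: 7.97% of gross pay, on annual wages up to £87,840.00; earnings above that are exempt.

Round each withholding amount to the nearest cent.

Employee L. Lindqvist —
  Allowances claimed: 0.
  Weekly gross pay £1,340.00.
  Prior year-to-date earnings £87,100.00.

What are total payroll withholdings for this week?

£322.34

Regional Income Tax: taxable = £1,340.00
  £74.90 + 21.7% × (£1,340.00 − £700.00) = £74.90 + 21.7% × £640.00 = £213.78
Health Levy: 1% × £1,340.00 = £13.40
Retirement Security Contribution: 2.7% × £1,340.00 = £36.18
Disability Insurance: cap £87,840.00 − YTD £87,100.00 = £740.00 subject; 7.97% × £740.00 = £58.98
Total: £213.78 + £13.40 + £36.18 + £58.98 = £322.34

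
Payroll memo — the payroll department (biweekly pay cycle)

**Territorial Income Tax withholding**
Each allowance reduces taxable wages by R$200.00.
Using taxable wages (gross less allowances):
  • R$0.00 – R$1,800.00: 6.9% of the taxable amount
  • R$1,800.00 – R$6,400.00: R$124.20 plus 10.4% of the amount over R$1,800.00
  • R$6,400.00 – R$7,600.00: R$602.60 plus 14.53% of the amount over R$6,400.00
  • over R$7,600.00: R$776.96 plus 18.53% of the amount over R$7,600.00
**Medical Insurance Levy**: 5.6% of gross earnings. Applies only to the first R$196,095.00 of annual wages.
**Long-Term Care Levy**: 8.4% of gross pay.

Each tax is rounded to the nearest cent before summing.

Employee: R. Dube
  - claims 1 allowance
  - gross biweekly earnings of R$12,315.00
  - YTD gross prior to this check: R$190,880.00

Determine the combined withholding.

R$2,940.09

Territorial Income Tax: taxable = R$12,315.00 − 1×R$200.00 = R$12,115.00
  R$776.96 + 18.53% × (R$12,115.00 − R$7,600.00) = R$776.96 + 18.53% × R$4,515.00 = R$1,613.59
Medical Insurance Levy: cap R$196,095.00 − YTD R$190,880.00 = R$5,215.00 subject; 5.6% × R$5,215.00 = R$292.04
Long-Term Care Levy: 8.4% × R$12,315.00 = R$1,034.46
Total: R$1,613.59 + R$292.04 + R$1,034.46 = R$2,940.09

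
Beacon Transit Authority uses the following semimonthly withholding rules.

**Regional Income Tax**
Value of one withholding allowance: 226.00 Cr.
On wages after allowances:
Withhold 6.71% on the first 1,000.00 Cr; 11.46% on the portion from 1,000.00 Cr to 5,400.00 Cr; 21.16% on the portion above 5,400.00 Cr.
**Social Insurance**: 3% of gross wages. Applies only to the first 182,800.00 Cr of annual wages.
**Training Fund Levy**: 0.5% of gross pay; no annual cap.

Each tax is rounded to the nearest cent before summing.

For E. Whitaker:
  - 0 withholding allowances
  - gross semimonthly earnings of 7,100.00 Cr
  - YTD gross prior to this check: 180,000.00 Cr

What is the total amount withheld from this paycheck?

Regional Income Tax: taxable = 7,100.00 Cr
  571.34 Cr + 21.16% × (7,100.00 Cr − 5,400.00 Cr) = 571.34 Cr + 21.16% × 1,700.00 Cr = 931.06 Cr
Social Insurance: cap 182,800.00 Cr − YTD 180,000.00 Cr = 2,800.00 Cr subject; 3% × 2,800.00 Cr = 84.00 Cr
Training Fund Levy: 0.5% × 7,100.00 Cr = 35.50 Cr
Total: 931.06 Cr + 84.00 Cr + 35.50 Cr = 1,050.56 Cr

1,050.56 Cr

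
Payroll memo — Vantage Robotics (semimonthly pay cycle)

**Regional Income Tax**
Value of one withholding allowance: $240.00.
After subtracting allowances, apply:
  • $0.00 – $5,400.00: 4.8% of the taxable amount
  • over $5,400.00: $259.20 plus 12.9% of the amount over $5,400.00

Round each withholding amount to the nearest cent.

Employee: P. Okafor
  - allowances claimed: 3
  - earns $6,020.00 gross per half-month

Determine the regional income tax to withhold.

$254.40

Regional Income Tax: taxable = $6,020.00 − 3×$240.00 = $5,300.00
  4.8% × $5,300.00 = $254.40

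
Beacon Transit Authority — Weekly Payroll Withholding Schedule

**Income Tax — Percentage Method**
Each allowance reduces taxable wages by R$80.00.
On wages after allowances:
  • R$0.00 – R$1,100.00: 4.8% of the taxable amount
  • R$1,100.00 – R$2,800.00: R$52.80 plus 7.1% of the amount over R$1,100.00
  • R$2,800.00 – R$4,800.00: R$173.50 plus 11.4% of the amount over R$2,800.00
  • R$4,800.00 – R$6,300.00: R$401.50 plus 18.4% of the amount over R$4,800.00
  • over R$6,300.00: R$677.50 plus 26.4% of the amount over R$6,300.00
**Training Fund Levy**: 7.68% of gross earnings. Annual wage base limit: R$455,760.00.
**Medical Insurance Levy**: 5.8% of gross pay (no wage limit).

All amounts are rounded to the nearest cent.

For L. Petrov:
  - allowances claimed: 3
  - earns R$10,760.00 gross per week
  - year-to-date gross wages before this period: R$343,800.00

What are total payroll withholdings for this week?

Income Tax: taxable = R$10,760.00 − 3×R$80.00 = R$10,520.00
  R$677.50 + 26.4% × (R$10,520.00 − R$6,300.00) = R$677.50 + 26.4% × R$4,220.00 = R$1,791.58
Training Fund Levy: 7.68% × R$10,760.00 = R$826.37
Medical Insurance Levy: 5.8% × R$10,760.00 = R$624.08
Total: R$1,791.58 + R$826.37 + R$624.08 = R$3,242.03

R$3,242.03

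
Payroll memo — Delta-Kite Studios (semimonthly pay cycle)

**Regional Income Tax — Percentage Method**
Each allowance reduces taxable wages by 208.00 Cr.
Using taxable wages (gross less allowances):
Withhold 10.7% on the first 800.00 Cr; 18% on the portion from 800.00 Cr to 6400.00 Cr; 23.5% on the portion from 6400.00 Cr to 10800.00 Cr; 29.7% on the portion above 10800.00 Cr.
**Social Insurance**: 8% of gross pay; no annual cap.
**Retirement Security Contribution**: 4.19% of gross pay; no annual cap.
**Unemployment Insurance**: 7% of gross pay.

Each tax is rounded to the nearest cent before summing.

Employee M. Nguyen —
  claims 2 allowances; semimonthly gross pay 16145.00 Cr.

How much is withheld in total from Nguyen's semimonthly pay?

Regional Income Tax: taxable = 16145.00 Cr − 2×208.00 Cr = 15729.00 Cr
  2127.60 Cr + 29.7% × (15729.00 Cr − 10800.00 Cr) = 2127.60 Cr + 29.7% × 4929.00 Cr = 3591.51 Cr
Social Insurance: 8% × 16145.00 Cr = 1291.60 Cr
Retirement Security Contribution: 4.19% × 16145.00 Cr = 676.48 Cr
Unemployment Insurance: 7% × 16145.00 Cr = 1130.15 Cr
Total: 3591.51 Cr + 1291.60 Cr + 676.48 Cr + 1130.15 Cr = 6689.74 Cr

6689.74 Cr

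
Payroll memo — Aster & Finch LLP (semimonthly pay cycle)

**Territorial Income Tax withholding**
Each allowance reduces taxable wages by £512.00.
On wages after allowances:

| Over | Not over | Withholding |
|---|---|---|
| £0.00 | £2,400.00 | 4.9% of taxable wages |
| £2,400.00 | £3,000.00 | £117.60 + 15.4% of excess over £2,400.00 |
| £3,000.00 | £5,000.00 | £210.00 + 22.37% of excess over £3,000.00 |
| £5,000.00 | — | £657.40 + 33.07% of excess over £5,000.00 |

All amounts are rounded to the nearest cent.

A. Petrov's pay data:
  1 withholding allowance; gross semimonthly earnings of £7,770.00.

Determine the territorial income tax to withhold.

£1,404.12

Territorial Income Tax: taxable = £7,770.00 − 1×£512.00 = £7,258.00
  £657.40 + 33.07% × (£7,258.00 − £5,000.00) = £657.40 + 33.07% × £2,258.00 = £1,404.12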